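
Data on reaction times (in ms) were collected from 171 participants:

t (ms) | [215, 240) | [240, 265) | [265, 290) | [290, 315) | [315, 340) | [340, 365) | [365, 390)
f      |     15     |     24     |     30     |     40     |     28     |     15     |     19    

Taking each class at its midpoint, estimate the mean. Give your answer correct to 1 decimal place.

Midpoints: 227.5, 252.5, 277.5, 302.5, 327.5, 352.5, 377.5
Σfm = 15×227.5 + 24×252.5 + 30×277.5 + 40×302.5 + 28×327.5 + 15×352.5 + 19×377.5 = 51527.5
n = Σf = 171
Mean = 51527.5 / 171 = 301.3304

301.3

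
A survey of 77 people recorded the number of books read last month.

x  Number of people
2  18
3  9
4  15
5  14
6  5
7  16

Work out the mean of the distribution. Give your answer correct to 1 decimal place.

Values: 2, 3, 4, 5, 6, 7
Σfx = 18×2 + 9×3 + 15×4 + 14×5 + 5×6 + 16×7 = 335
n = Σf = 77
Mean = 335 / 77 = 4.3506

4.4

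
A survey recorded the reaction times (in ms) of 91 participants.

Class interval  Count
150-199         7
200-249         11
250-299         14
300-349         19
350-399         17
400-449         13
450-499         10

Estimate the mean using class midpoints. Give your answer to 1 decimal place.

Midpoints: 174.5, 224.5, 274.5, 324.5, 374.5, 424.5, 474.5
Σfm = 7×174.5 + 11×224.5 + 14×274.5 + 19×324.5 + 17×374.5 + 13×424.5 + 10×474.5 = 30329.5
n = Σf = 91
Mean = 30329.5 / 91 = 333.2912

333.3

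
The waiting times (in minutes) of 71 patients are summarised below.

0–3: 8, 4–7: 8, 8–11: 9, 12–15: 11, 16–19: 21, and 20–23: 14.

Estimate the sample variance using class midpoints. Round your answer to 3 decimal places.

43.429

Midpoints: 1.5, 5.5, 9.5, 13.5, 17.5, 21.5
n = 71, Σfm = 958.5, mean = 13.5000
Σfm² = 15979.75
Σf(m − x̄)² = Σfm² − (Σfm)²/n = 15979.75 − 958.5²/71 = 3040.0000
Sample variance = 3040.0000 / 70 = 43.4286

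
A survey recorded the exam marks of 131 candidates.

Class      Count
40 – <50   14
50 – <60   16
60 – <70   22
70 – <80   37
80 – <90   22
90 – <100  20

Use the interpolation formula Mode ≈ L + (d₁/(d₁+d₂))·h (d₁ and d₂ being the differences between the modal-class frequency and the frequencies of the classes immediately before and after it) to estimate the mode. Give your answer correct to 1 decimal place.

75.0

Modal class: 70 – <80 (highest frequency 37).
d₁ = 37 − 22 = 15, d₂ = 37 − 22 = 15
Mode ≈ 70 + (15/(15+15)) × 10 = 70 + 5.0000 = 75.0000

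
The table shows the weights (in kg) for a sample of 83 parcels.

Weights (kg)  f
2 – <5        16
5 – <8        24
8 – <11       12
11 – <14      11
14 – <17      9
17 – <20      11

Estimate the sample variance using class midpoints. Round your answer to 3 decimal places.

Midpoints: 3.5, 6.5, 9.5, 12.5, 15.5, 18.5
n = 83, Σfm = 806.5, mean = 9.7169
Σfm² = 9938.75
Σf(m − x̄)² = Σfm² − (Σfm)²/n = 9938.75 − 806.5²/83 = 2102.0964
Sample variance = 2102.0964 / 82 = 25.6353

25.635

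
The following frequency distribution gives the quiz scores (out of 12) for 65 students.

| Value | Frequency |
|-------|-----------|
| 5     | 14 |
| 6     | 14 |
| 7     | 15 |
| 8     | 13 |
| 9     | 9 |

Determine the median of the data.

Cumulative frequencies: 14, 28, 43, 56, 65
n = 65, so the median is the value in position (n+1)/2 = 33.
Position 33 falls at value 7.

7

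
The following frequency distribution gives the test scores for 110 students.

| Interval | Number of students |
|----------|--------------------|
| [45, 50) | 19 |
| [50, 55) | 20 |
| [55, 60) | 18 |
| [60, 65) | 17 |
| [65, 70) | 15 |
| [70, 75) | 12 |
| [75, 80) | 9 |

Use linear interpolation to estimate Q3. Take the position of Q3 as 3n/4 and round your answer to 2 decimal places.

67.83

Cumulative frequencies: 19, 39, 57, 74, 89, 101, 110
n = 110; position = 3n/4 = 82.5.
This falls in the class [65, 70): L = 65, F = 74, f = 15, h = 5.
Upper quartile ≈ 65 + ((82.5 − 74) / 15) × 5 = 67.8333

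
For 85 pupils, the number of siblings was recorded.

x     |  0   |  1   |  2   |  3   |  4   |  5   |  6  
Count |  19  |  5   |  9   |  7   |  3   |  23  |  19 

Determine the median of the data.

Cumulative frequencies: 19, 24, 33, 40, 43, 66, 85
n = 85, so the median is the value in position (n+1)/2 = 43.
Position 43 falls at value 4.

4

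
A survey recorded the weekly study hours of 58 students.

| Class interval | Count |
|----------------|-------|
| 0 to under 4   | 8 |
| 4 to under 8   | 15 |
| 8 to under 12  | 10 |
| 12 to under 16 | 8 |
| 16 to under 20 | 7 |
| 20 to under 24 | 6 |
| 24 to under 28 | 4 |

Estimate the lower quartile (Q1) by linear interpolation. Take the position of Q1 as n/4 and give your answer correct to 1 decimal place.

Cumulative frequencies: 8, 23, 33, 41, 48, 54, 58
n = 58; position = n/4 = 14.5.
This falls in the class 4 to under 8: L = 4, F = 8, f = 15, h = 4.
Lower quartile ≈ 4 + ((14.5 − 8) / 15) × 4 = 5.7333

5.7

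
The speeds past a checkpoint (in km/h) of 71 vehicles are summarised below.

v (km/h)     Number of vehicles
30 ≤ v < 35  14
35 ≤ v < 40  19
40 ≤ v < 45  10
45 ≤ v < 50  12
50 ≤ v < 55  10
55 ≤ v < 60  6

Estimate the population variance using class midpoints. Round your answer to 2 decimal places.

63.69

Midpoints: 32.5, 37.5, 42.5, 47.5, 52.5, 57.5
n = 71, Σfm = 3032.5, mean = 42.7113
Σfm² = 134043.75
Σf(m − x̄)² = Σfm² − (Σfm)²/n = 134043.75 − 3032.5²/71 = 4521.8310
Population variance = 4521.8310 / 71 = 63.6878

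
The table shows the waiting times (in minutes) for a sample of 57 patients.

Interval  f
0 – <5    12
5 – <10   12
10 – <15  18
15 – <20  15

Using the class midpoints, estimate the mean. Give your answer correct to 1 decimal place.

10.7

Midpoints: 2.5, 7.5, 12.5, 17.5
Σfm = 12×2.5 + 12×7.5 + 18×12.5 + 15×17.5 = 607.5
n = Σf = 57
Mean = 607.5 / 57 = 10.6579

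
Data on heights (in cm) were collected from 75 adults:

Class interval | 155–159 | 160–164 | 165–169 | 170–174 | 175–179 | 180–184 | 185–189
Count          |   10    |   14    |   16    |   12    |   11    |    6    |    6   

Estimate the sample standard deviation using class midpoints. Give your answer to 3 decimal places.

8.938

Midpoints: 157, 162, 167, 172, 177, 182, 187
n = 75, Σfm = 12735, mean = 169.8000
Σfm² = 2168315
Σf(m − x̄)² = Σfm² − (Σfm)²/n = 2168315 − 12735²/75 = 5912.0000
Sample variance = 5912.0000 / 74 = 79.8919
Standard deviation = √79.8919 = 8.9382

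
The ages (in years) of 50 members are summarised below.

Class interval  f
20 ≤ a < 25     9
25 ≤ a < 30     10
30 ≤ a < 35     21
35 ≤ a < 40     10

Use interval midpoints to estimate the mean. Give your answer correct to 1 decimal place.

Midpoints: 22.5, 27.5, 32.5, 37.5
Σfm = 9×22.5 + 10×27.5 + 21×32.5 + 10×37.5 = 1535
n = Σf = 50
Mean = 1535 / 50 = 30.7000

30.7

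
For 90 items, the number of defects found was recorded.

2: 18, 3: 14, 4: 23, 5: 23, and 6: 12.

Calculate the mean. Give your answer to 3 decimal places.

Values: 2, 3, 4, 5, 6
Σfx = 18×2 + 14×3 + 23×4 + 23×5 + 12×6 = 357
n = Σf = 90
Mean = 357 / 90 = 3.9667

3.967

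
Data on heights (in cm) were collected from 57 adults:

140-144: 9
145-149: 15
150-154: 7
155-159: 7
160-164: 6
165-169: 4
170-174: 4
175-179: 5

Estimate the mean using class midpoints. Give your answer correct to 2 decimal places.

Midpoints: 142, 147, 152, 157, 162, 167, 172, 177
Σfm = 9×142 + 15×147 + 7×152 + 7×157 + 6×162 + 4×167 + 4×172 + 5×177 = 8859
n = Σf = 57
Mean = 8859 / 57 = 155.4211

155.42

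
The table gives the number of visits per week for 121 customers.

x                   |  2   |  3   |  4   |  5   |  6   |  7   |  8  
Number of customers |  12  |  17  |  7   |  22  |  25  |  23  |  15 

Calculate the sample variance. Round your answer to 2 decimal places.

Values: 2, 3, 4, 5, 6, 7, 8
n = 121, Σfx = 644, mean = 5.3223
Σfx² = 3850
Σf(x − x̄)² = Σfx² − (Σfx)²/n = 3850 − 644²/121 = 422.4298
Sample variance = 422.4298 / 120 = 3.5202

3.52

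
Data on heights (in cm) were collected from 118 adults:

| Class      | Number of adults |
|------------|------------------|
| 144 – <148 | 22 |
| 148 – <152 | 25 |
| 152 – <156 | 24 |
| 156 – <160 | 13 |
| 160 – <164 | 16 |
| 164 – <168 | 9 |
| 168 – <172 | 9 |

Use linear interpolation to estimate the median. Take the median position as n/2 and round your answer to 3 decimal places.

Cumulative frequencies: 22, 47, 71, 84, 100, 109, 118
n = 118; position = n/2 = 59.
This falls in the class 152 – <156: L = 152, F = 47, f = 24, h = 4.
Median ≈ 152 + ((59 − 47) / 24) × 4 = 154.0000

154.000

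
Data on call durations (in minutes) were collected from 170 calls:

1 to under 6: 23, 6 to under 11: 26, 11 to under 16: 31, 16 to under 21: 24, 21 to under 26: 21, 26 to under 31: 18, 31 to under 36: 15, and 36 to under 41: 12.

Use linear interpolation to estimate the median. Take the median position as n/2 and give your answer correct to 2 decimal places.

17.04

Cumulative frequencies: 23, 49, 80, 104, 125, 143, 158, 170
n = 170; position = n/2 = 85.
This falls in the class 16 to under 21: L = 16, F = 80, f = 24, h = 5.
Median ≈ 16 + ((85 − 80) / 24) × 5 = 17.0417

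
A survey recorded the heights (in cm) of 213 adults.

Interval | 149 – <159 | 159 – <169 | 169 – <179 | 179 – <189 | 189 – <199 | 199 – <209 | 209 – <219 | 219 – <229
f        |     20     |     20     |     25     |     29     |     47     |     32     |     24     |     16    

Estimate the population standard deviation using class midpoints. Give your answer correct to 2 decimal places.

20.12

Midpoints: 154, 164, 174, 184, 194, 204, 214, 224
n = 213, Σfm = 40412, mean = 189.7277
Σfm² = 7753488
Σf(m − x̄)² = Σfm² − (Σfm)²/n = 7753488 − 40412²/213 = 86212.2066
Population variance = 86212.2066 / 213 = 404.7521
Standard deviation = √404.7521 = 20.1185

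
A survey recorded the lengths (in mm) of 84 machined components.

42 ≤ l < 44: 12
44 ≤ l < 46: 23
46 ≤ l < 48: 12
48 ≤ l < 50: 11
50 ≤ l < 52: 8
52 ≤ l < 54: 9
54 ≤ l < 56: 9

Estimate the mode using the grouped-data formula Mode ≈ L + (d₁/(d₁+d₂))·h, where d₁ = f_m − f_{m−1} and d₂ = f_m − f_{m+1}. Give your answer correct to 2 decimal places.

45.00

Modal class: 44 ≤ l < 46 (highest frequency 23).
d₁ = 23 − 12 = 11, d₂ = 23 − 12 = 11
Mode ≈ 44 + (11/(11+11)) × 2 = 44 + 1.0000 = 45.0000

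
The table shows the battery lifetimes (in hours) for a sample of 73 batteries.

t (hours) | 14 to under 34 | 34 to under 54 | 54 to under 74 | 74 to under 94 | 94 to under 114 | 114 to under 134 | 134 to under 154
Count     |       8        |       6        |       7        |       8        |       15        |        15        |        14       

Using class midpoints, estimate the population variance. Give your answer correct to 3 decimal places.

1520.435

Midpoints: 24, 44, 64, 84, 104, 124, 144
n = 73, Σfm = 7012, mean = 96.0548
Σfm² = 784528
Σf(m − x̄)² = Σfm² − (Σfm)²/n = 784528 − 7012²/73 = 110991.7808
Population variance = 110991.7808 / 73 = 1520.4354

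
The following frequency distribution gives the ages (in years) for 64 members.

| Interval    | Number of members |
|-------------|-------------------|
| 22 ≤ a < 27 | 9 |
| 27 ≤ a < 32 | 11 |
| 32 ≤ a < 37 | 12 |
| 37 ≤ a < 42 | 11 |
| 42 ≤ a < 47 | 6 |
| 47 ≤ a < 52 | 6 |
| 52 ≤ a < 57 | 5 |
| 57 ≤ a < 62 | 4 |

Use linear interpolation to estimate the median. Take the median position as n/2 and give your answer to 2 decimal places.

Cumulative frequencies: 9, 20, 32, 43, 49, 55, 60, 64
n = 64; position = n/2 = 32.
This falls in the class 32 ≤ a < 37: L = 32, F = 20, f = 12, h = 5.
Median ≈ 32 + ((32 − 20) / 12) × 5 = 37.0000

37.00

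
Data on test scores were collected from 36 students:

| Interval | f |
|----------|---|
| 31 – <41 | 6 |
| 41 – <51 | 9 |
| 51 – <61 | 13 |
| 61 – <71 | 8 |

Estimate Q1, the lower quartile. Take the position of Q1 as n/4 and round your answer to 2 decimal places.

Cumulative frequencies: 6, 15, 28, 36
n = 36; position = n/4 = 9.
This falls in the class 41 – <51: L = 41, F = 6, f = 9, h = 10.
Lower quartile ≈ 41 + ((9 − 6) / 9) × 10 = 44.3333

44.33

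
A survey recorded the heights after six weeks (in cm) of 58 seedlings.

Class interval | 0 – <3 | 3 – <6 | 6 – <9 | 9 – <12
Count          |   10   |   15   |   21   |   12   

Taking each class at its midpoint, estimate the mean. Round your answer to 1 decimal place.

Midpoints: 1.5, 4.5, 7.5, 10.5
Σfm = 10×1.5 + 15×4.5 + 21×7.5 + 12×10.5 = 366
n = Σf = 58
Mean = 366 / 58 = 6.3103

6.3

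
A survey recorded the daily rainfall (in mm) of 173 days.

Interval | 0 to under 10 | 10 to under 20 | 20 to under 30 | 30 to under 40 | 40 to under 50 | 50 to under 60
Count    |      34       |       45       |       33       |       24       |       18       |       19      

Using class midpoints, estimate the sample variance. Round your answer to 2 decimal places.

Midpoints: 5, 15, 25, 35, 45, 55
n = 173, Σfm = 4365, mean = 25.2312
Σfm² = 154925
Σf(m − x̄)² = Σfm² − (Σfm)²/n = 154925 − 4365²/173 = 44790.7514
Sample variance = 44790.7514 / 172 = 260.4113

260.41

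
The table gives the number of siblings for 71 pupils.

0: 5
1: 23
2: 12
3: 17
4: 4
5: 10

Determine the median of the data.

2

Cumulative frequencies: 5, 28, 40, 57, 61, 71
n = 71, so the median is the value in position (n+1)/2 = 36.
Position 36 falls at value 2.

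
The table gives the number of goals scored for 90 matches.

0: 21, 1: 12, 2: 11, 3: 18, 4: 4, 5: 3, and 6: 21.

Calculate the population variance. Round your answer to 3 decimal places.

Values: 0, 1, 2, 3, 4, 5, 6
n = 90, Σfx = 245, mean = 2.7222
Σfx² = 1113
Σf(x − x̄)² = Σfx² − (Σfx)²/n = 1113 − 245²/90 = 446.0556
Population variance = 446.0556 / 90 = 4.9562

4.956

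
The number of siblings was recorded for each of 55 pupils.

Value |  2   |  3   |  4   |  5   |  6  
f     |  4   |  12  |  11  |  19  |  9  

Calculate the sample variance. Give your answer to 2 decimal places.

Values: 2, 3, 4, 5, 6
n = 55, Σfx = 237, mean = 4.3091
Σfx² = 1099
Σf(x − x̄)² = Σfx² − (Σfx)²/n = 1099 − 237²/55 = 77.7455
Sample variance = 77.7455 / 54 = 1.4397

1.44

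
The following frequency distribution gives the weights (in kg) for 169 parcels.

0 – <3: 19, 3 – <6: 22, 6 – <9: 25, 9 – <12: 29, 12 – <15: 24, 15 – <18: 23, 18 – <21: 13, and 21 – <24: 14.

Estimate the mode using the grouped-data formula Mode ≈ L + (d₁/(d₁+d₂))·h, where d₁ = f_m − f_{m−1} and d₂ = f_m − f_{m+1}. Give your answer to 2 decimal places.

10.33

Modal class: 9 – <12 (highest frequency 29).
d₁ = 29 − 25 = 4, d₂ = 29 − 24 = 5
Mode ≈ 9 + (4/(4+5)) × 3 = 9 + 1.3333 = 10.3333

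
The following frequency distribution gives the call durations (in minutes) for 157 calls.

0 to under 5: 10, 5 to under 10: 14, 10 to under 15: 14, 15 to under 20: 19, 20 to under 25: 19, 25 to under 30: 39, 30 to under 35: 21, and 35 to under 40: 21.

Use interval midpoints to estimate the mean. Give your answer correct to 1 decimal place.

Midpoints: 2.5, 7.5, 12.5, 17.5, 22.5, 27.5, 32.5, 37.5
Σfm = 10×2.5 + 14×7.5 + 14×12.5 + 19×17.5 + 19×22.5 + 39×27.5 + 21×32.5 + 21×37.5 = 3607.5
n = Σf = 157
Mean = 3607.5 / 157 = 22.9777

23.0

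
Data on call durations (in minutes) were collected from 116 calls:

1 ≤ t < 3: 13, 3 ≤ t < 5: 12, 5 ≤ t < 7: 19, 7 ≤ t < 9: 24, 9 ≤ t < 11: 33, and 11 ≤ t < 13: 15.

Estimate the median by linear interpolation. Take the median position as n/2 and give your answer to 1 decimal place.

Cumulative frequencies: 13, 25, 44, 68, 101, 116
n = 116; position = n/2 = 58.
This falls in the class 7 ≤ t < 9: L = 7, F = 44, f = 24, h = 2.
Median ≈ 7 + ((58 − 44) / 24) × 2 = 8.1667

8.2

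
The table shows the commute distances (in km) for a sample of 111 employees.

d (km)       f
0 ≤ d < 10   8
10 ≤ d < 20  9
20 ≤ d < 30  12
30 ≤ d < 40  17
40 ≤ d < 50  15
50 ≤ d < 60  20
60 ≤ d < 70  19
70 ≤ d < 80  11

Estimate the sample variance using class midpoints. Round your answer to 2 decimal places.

425.70

Midpoints: 5, 15, 25, 35, 45, 55, 65, 75
n = 111, Σfm = 4905, mean = 44.1892
Σfm² = 263575
Σf(m − x̄)² = Σfm² − (Σfm)²/n = 263575 − 4905²/111 = 46827.0270
Sample variance = 46827.0270 / 110 = 425.7002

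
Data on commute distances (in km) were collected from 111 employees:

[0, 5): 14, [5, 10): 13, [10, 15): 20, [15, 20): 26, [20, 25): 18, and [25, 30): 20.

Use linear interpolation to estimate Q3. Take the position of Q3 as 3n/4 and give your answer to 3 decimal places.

Cumulative frequencies: 14, 27, 47, 73, 91, 111
n = 111; position = 3n/4 = 83.25.
This falls in the class [20, 25): L = 20, F = 73, f = 18, h = 5.
Upper quartile ≈ 20 + ((83.25 − 73) / 18) × 5 = 22.8472

22.847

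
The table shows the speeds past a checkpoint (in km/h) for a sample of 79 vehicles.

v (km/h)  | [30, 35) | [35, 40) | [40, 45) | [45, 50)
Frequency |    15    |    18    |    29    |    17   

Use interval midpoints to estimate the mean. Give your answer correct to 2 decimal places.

Midpoints: 32.5, 37.5, 42.5, 47.5
Σfm = 15×32.5 + 18×37.5 + 29×42.5 + 17×47.5 = 3202.5
n = Σf = 79
Mean = 3202.5 / 79 = 40.5380

40.54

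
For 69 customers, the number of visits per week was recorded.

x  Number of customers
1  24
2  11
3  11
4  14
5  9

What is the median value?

Cumulative frequencies: 24, 35, 46, 60, 69
n = 69, so the median is the value in position (n+1)/2 = 35.
Position 35 falls at value 2.

2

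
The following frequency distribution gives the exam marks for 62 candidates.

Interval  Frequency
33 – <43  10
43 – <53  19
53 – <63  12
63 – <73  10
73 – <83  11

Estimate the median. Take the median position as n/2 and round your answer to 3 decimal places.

54.667

Cumulative frequencies: 10, 29, 41, 51, 62
n = 62; position = n/2 = 31.
This falls in the class 53 – <63: L = 53, F = 29, f = 12, h = 10.
Median ≈ 53 + ((31 − 29) / 12) × 10 = 54.6667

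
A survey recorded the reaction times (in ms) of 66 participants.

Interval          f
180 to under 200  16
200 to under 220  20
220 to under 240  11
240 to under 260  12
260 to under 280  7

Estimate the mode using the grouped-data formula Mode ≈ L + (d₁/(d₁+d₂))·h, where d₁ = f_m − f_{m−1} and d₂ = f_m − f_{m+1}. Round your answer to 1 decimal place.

206.2

Modal class: 200 to under 220 (highest frequency 20).
d₁ = 20 − 16 = 4, d₂ = 20 − 11 = 9
Mode ≈ 200 + (4/(4+9)) × 20 = 200 + 6.1538 = 206.1538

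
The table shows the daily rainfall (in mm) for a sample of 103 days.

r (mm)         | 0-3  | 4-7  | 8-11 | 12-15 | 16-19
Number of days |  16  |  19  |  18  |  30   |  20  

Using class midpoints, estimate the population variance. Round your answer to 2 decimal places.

Midpoints: 1.5, 5.5, 9.5, 13.5, 17.5
n = 103, Σfm = 1054.5, mean = 10.2379
Σfm² = 13827.75
Σf(m − x̄)² = Σfm² − (Σfm)²/n = 13827.75 − 1054.5²/103 = 3031.9223
Population variance = 3031.9223 / 103 = 29.4361

29.44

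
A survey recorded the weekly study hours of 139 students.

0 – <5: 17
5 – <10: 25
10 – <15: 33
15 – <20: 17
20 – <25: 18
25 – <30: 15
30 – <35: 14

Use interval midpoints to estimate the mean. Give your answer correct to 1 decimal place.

Midpoints: 2.5, 7.5, 12.5, 17.5, 22.5, 27.5, 32.5
Σfm = 17×2.5 + 25×7.5 + 33×12.5 + 17×17.5 + 18×22.5 + 15×27.5 + 14×32.5 = 2212.5
n = Σf = 139
Mean = 2212.5 / 139 = 15.9173

15.9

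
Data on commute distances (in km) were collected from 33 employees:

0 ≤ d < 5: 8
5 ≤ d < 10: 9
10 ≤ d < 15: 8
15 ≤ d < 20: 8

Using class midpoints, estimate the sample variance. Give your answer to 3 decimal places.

Midpoints: 2.5, 7.5, 12.5, 17.5
n = 33, Σfm = 327.5, mean = 9.9242
Σfm² = 4256.25
Σf(m − x̄)² = Σfm² − (Σfm)²/n = 4256.25 − 327.5²/33 = 1006.0606
Sample variance = 1006.0606 / 32 = 31.4394

31.439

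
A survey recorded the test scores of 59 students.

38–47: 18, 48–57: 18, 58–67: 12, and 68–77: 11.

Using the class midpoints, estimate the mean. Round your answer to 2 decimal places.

55.21

Midpoints: 42.5, 52.5, 62.5, 72.5
Σfm = 18×42.5 + 18×52.5 + 12×62.5 + 11×72.5 = 3257.5
n = Σf = 59
Mean = 3257.5 / 59 = 55.2119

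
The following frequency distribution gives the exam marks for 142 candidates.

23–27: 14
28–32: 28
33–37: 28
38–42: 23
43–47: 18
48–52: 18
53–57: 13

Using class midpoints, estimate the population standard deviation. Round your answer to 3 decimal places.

9.051

Midpoints: 25, 30, 35, 40, 45, 50, 55
n = 142, Σfm = 5515, mean = 38.8380
Σfm² = 225825
Σf(m − x̄)² = Σfm² − (Σfm)²/n = 225825 − 5515²/142 = 11633.2746
Population variance = 11633.2746 / 142 = 81.9245
Standard deviation = √81.9245 = 9.0512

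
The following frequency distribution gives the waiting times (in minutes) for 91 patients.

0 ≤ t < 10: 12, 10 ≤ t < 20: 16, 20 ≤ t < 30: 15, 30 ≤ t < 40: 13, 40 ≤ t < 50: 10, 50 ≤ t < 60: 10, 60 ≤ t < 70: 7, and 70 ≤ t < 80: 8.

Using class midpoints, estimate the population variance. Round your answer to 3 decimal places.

470.330

Midpoints: 5, 15, 25, 35, 45, 55, 65, 75
n = 91, Σfm = 3185, mean = 35.0000
Σfm² = 154275
Σf(m − x̄)² = Σfm² − (Σfm)²/n = 154275 − 3185²/91 = 42800.0000
Population variance = 42800.0000 / 91 = 470.3297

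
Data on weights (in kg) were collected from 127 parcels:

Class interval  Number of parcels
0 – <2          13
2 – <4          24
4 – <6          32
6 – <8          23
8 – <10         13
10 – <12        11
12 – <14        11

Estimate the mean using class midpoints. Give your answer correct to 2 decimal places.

Midpoints: 1, 3, 5, 7, 9, 11, 13
Σfm = 13×1 + 24×3 + 32×5 + 23×7 + 13×9 + 11×11 + 11×13 = 787
n = Σf = 127
Mean = 787 / 127 = 6.1969

6.20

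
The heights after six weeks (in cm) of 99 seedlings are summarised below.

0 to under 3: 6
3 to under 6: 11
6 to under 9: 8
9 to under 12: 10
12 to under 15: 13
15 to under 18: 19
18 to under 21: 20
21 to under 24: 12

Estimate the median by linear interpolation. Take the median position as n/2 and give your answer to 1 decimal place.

15.2

Cumulative frequencies: 6, 17, 25, 35, 48, 67, 87, 99
n = 99; position = n/2 = 49.5.
This falls in the class 15 to under 18: L = 15, F = 48, f = 19, h = 3.
Median ≈ 15 + ((49.5 − 48) / 19) × 3 = 15.2368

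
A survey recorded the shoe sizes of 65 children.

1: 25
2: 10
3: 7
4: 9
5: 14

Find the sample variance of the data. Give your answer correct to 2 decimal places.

Values: 1, 2, 3, 4, 5
n = 65, Σfx = 172, mean = 2.6462
Σfx² = 622
Σf(x − x̄)² = Σfx² − (Σfx)²/n = 622 − 172²/65 = 166.8615
Sample variance = 166.8615 / 64 = 2.6072

2.61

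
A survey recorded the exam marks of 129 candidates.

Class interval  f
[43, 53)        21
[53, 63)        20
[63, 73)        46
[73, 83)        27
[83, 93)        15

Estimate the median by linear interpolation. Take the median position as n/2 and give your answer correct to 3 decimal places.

Cumulative frequencies: 21, 41, 87, 114, 129
n = 129; position = n/2 = 64.5.
This falls in the class [63, 73): L = 63, F = 41, f = 46, h = 10.
Median ≈ 63 + ((64.5 − 41) / 46) × 10 = 68.1087

68.109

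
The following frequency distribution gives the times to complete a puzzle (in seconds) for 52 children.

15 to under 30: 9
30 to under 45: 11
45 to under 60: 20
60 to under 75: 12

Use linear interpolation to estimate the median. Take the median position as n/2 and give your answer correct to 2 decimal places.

49.50

Cumulative frequencies: 9, 20, 40, 52
n = 52; position = n/2 = 26.
This falls in the class 45 to under 60: L = 45, F = 20, f = 20, h = 15.
Median ≈ 45 + ((26 − 20) / 20) × 15 = 49.5000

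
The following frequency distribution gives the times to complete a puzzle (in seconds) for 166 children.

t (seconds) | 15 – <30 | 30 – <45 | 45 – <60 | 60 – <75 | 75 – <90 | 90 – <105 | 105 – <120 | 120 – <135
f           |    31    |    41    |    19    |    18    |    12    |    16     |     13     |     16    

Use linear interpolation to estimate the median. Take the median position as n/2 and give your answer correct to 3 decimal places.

Cumulative frequencies: 31, 72, 91, 109, 121, 137, 150, 166
n = 166; position = n/2 = 83.
This falls in the class 45 – <60: L = 45, F = 72, f = 19, h = 15.
Median ≈ 45 + ((83 − 72) / 19) × 15 = 53.6842

53.684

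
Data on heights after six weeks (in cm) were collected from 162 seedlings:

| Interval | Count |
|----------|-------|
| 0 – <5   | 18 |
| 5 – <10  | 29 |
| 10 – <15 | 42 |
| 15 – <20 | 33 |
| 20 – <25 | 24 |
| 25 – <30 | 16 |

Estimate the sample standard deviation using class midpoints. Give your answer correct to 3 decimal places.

7.359

Midpoints: 2.5, 7.5, 12.5, 17.5, 22.5, 27.5
n = 162, Σfm = 2345, mean = 14.4753
Σfm² = 42662.5
Σf(m − x̄)² = Σfm² − (Σfm)²/n = 42662.5 − 2345²/162 = 8717.9012
Sample variance = 8717.9012 / 161 = 54.1485
Standard deviation = √54.1485 = 7.3586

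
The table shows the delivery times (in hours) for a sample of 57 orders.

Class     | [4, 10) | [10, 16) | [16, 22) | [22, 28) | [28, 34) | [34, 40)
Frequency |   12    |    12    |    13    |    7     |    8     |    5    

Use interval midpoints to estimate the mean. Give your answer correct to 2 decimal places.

19.21

Midpoints: 7, 13, 19, 25, 31, 37
Σfm = 12×7 + 12×13 + 13×19 + 7×25 + 8×31 + 5×37 = 1095
n = Σf = 57
Mean = 1095 / 57 = 19.2105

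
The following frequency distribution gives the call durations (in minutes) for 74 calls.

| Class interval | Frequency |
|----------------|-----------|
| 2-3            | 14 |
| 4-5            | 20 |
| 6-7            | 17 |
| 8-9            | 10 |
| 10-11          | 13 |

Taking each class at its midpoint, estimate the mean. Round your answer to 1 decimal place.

6.2

Midpoints: 2.5, 4.5, 6.5, 8.5, 10.5
Σfm = 14×2.5 + 20×4.5 + 17×6.5 + 10×8.5 + 13×10.5 = 457
n = Σf = 74
Mean = 457 / 74 = 6.1757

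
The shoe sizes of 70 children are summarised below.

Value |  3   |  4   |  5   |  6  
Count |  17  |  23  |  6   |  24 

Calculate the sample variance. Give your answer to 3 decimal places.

1.441

Values: 3, 4, 5, 6
n = 70, Σfx = 317, mean = 4.5286
Σfx² = 1535
Σf(x − x̄)² = Σfx² − (Σfx)²/n = 1535 − 317²/70 = 99.4429
Sample variance = 99.4429 / 69 = 1.4412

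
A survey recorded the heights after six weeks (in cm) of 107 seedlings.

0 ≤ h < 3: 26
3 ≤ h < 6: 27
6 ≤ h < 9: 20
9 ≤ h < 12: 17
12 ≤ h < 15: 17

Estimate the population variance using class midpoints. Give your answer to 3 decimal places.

17.552

Midpoints: 1.5, 4.5, 7.5, 10.5, 13.5
n = 107, Σfm = 718.5, mean = 6.7150
Σfm² = 6702.75
Σf(m − x̄)² = Σfm² − (Σfm)²/n = 6702.75 − 718.5²/107 = 1878.0561
Population variance = 1878.0561 / 107 = 17.5519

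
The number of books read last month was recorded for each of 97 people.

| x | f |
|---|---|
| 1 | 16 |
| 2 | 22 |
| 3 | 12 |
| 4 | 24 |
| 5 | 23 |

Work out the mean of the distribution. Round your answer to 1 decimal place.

3.2

Values: 1, 2, 3, 4, 5
Σfx = 16×1 + 22×2 + 12×3 + 24×4 + 23×5 = 307
n = Σf = 97
Mean = 307 / 97 = 3.1649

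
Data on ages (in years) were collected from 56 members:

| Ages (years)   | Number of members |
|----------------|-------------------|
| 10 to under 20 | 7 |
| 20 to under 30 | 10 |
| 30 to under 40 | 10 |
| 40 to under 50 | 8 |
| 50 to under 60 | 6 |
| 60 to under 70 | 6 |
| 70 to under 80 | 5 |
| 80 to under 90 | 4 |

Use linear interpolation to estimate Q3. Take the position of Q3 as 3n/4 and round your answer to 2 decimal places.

Cumulative frequencies: 7, 17, 27, 35, 41, 47, 52, 56
n = 56; position = 3n/4 = 42.
This falls in the class 60 to under 70: L = 60, F = 41, f = 6, h = 10.
Upper quartile ≈ 60 + ((42 − 41) / 6) × 10 = 61.6667

61.67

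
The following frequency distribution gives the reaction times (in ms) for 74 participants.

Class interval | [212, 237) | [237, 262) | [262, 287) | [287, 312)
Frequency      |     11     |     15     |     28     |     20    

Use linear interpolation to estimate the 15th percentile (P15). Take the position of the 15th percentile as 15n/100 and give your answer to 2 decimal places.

237.17

Cumulative frequencies: 11, 26, 54, 74
n = 74; position = 15n/100 = 11.1.
This falls in the class [237, 262): L = 237, F = 11, f = 15, h = 25.
15th percentile ≈ 237 + ((11.1 − 11) / 15) × 25 = 237.1667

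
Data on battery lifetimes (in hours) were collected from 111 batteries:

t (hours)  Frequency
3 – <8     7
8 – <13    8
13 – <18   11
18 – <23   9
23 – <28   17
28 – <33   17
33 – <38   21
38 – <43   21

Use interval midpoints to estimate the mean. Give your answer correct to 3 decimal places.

27.257

Midpoints: 5.5, 10.5, 15.5, 20.5, 25.5, 30.5, 35.5, 40.5
Σfm = 7×5.5 + 8×10.5 + 11×15.5 + 9×20.5 + 17×25.5 + 17×30.5 + 21×35.5 + 21×40.5 = 3025.5
n = Σf = 111
Mean = 3025.5 / 111 = 27.2568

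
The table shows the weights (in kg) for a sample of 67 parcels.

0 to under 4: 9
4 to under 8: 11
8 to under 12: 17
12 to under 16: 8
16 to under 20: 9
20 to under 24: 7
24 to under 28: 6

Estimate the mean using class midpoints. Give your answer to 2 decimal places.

Midpoints: 2, 6, 10, 14, 18, 22, 26
Σfm = 9×2 + 11×6 + 17×10 + 8×14 + 9×18 + 7×22 + 6×26 = 838
n = Σf = 67
Mean = 838 / 67 = 12.5075

12.51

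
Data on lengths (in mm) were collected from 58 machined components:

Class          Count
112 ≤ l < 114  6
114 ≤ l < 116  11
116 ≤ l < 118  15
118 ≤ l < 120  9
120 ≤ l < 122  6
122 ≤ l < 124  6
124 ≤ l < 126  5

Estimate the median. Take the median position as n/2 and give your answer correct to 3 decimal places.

Cumulative frequencies: 6, 17, 32, 41, 47, 53, 58
n = 58; position = n/2 = 29.
This falls in the class 116 ≤ l < 118: L = 116, F = 17, f = 15, h = 2.
Median ≈ 116 + ((29 − 17) / 15) × 2 = 117.6000

117.600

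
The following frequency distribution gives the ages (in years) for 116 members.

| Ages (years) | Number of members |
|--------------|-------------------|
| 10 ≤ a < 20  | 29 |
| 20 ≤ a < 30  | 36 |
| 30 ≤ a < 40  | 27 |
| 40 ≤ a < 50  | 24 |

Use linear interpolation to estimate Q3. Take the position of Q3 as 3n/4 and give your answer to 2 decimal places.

Cumulative frequencies: 29, 65, 92, 116
n = 116; position = 3n/4 = 87.
This falls in the class 30 ≤ a < 40: L = 30, F = 65, f = 27, h = 10.
Upper quartile ≈ 30 + ((87 − 65) / 27) × 10 = 38.1481

38.15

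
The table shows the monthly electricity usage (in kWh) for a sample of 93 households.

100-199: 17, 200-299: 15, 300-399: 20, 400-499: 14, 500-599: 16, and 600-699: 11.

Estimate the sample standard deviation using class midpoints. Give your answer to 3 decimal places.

Midpoints: 149.5, 249.5, 349.5, 449.5, 549.5, 649.5
n = 93, Σfm = 35503.5, mean = 381.7581
Σfm² = 16056973.25
Σf(m − x̄)² = Σfm² − (Σfm)²/n = 16056973.25 − 35503.5²/93 = 2503225.8065
Sample variance = 2503225.8065 / 92 = 27208.9762
Standard deviation = √27208.9762 = 164.9514

164.951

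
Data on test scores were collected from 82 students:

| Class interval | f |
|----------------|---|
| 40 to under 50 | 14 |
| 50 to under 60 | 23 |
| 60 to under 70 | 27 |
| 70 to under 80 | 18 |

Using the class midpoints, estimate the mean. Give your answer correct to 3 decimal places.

60.976

Midpoints: 45, 55, 65, 75
Σfm = 14×45 + 23×55 + 27×65 + 18×75 = 5000
n = Σf = 82
Mean = 5000 / 82 = 60.9756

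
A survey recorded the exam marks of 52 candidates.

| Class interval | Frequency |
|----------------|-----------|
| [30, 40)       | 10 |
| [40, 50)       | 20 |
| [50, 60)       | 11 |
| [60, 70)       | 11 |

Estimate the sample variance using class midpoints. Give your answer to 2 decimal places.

Midpoints: 35, 45, 55, 65
n = 52, Σfm = 2570, mean = 49.4231
Σfm² = 132500
Σf(m − x̄)² = Σfm² − (Σfm)²/n = 132500 − 2570²/52 = 5482.6923
Sample variance = 5482.6923 / 51 = 107.5038

107.50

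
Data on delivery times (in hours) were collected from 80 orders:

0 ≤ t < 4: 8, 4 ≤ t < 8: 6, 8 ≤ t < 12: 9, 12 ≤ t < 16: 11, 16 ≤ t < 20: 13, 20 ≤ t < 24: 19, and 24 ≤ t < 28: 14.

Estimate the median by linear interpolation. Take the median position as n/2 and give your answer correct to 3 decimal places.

Cumulative frequencies: 8, 14, 23, 34, 47, 66, 80
n = 80; position = n/2 = 40.
This falls in the class 16 ≤ t < 20: L = 16, F = 34, f = 13, h = 4.
Median ≈ 16 + ((40 − 34) / 13) × 4 = 17.8462

17.846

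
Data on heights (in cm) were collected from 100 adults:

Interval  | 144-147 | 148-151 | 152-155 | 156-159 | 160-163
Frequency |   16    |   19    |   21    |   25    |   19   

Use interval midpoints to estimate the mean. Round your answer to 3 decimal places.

153.980

Midpoints: 145.5, 149.5, 153.5, 157.5, 161.5
Σfm = 16×145.5 + 19×149.5 + 21×153.5 + 25×157.5 + 19×161.5 = 15398
n = Σf = 100
Mean = 15398 / 100 = 153.9800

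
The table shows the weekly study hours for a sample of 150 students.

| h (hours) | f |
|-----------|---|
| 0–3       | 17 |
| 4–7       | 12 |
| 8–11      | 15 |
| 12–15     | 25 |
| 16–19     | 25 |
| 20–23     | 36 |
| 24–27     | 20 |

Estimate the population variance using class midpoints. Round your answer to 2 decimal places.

Midpoints: 1.5, 5.5, 9.5, 13.5, 17.5, 21.5, 25.5
n = 150, Σfm = 2293, mean = 15.2867
Σfm² = 43613.5
Σf(m − x̄)² = Σfm² − (Σfm)²/n = 43613.5 − 2293²/150 = 8561.1733
Population variance = 8561.1733 / 150 = 57.0745

57.07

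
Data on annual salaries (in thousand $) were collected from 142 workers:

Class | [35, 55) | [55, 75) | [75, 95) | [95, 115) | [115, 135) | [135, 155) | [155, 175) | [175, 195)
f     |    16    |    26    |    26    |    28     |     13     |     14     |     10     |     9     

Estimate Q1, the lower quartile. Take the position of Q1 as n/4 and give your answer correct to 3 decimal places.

70.000

Cumulative frequencies: 16, 42, 68, 96, 109, 123, 133, 142
n = 142; position = n/4 = 35.5.
This falls in the class [55, 75): L = 55, F = 16, f = 26, h = 20.
Lower quartile ≈ 55 + ((35.5 − 16) / 26) × 20 = 70.0000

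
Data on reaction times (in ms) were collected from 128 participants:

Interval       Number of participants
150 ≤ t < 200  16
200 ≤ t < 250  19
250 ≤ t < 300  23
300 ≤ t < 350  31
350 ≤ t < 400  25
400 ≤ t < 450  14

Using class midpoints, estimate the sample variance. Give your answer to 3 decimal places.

Midpoints: 175, 225, 275, 325, 375, 425
n = 128, Σfm = 38800, mean = 303.1250
Σfm² = 12510000
Σf(m − x̄)² = Σfm² − (Σfm)²/n = 12510000 − 38800²/128 = 748750.0000
Sample variance = 748750.0000 / 127 = 5895.6693

5895.669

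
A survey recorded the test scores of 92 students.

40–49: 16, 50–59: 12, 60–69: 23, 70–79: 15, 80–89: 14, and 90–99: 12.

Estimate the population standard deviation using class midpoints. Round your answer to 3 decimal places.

Midpoints: 44.5, 54.5, 64.5, 74.5, 84.5, 94.5
n = 92, Σfm = 6284, mean = 68.3043
Σfm² = 453393
Σf(m − x̄)² = Σfm² − (Σfm)²/n = 453393 − 6284²/92 = 24168.4783
Population variance = 24168.4783 / 92 = 262.7009
Standard deviation = √262.7009 = 16.2080

16.208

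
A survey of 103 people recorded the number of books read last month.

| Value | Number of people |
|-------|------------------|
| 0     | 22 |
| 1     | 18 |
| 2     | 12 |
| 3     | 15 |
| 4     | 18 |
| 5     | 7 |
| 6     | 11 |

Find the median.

2

Cumulative frequencies: 22, 40, 52, 67, 85, 92, 103
n = 103, so the median is the value in position (n+1)/2 = 52.
Position 52 falls at value 2.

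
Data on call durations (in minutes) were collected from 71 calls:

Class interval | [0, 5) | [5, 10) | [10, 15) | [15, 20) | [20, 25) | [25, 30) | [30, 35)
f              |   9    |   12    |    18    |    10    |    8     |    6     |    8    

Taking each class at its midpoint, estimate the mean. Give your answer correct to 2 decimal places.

Midpoints: 2.5, 7.5, 12.5, 17.5, 22.5, 27.5, 32.5
Σfm = 9×2.5 + 12×7.5 + 18×12.5 + 10×17.5 + 8×22.5 + 6×27.5 + 8×32.5 = 1117.5
n = Σf = 71
Mean = 1117.5 / 71 = 15.7394

15.74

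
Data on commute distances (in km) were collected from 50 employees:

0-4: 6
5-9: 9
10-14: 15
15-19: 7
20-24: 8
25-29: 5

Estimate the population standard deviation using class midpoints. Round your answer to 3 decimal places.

Midpoints: 2, 7, 12, 17, 22, 27
n = 50, Σfm = 685, mean = 13.7000
Σfm² = 12165
Σf(m − x̄)² = Σfm² − (Σfm)²/n = 12165 − 685²/50 = 2780.5000
Population variance = 2780.5000 / 50 = 55.6100
Standard deviation = √55.6100 = 7.4572

7.457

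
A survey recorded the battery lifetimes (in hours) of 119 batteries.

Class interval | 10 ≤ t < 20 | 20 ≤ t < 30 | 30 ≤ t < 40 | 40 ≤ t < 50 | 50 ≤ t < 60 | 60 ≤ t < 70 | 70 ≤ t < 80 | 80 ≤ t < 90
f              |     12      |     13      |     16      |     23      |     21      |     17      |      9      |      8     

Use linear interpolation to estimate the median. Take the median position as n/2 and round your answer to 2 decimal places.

48.04

Cumulative frequencies: 12, 25, 41, 64, 85, 102, 111, 119
n = 119; position = n/2 = 59.5.
This falls in the class 40 ≤ t < 50: L = 40, F = 41, f = 23, h = 10.
Median ≈ 40 + ((59.5 − 41) / 23) × 10 = 48.0435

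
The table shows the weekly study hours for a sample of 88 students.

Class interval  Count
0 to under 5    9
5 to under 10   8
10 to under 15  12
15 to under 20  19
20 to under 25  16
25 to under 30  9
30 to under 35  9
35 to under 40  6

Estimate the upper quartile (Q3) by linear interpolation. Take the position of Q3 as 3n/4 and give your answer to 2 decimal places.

26.11

Cumulative frequencies: 9, 17, 29, 48, 64, 73, 82, 88
n = 88; position = 3n/4 = 66.
This falls in the class 25 to under 30: L = 25, F = 64, f = 9, h = 5.
Upper quartile ≈ 25 + ((66 − 64) / 9) × 5 = 26.1111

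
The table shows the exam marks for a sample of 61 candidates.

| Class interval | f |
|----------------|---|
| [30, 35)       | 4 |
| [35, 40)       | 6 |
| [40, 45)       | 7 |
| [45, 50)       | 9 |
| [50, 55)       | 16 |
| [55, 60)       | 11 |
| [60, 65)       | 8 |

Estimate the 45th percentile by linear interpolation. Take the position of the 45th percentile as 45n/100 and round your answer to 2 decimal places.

Cumulative frequencies: 4, 10, 17, 26, 42, 53, 61
n = 61; position = 45n/100 = 27.45.
This falls in the class [50, 55): L = 50, F = 26, f = 16, h = 5.
45th percentile ≈ 50 + ((27.45 − 26) / 16) × 5 = 50.4531

50.45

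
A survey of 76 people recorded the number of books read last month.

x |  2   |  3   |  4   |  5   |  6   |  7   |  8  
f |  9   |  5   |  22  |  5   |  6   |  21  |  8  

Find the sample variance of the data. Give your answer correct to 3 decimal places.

Values: 2, 3, 4, 5, 6, 7, 8
n = 76, Σfx = 393, mean = 5.1711
Σfx² = 2315
Σf(x − x̄)² = Σfx² − (Σfx)²/n = 2315 − 393²/76 = 282.7763
Sample variance = 282.7763 / 75 = 3.7704

3.770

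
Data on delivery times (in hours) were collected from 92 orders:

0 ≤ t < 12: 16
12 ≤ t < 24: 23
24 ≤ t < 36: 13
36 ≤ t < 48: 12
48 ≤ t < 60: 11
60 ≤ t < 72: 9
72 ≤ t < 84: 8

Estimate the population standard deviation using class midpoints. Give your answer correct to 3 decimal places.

22.943

Midpoints: 6, 18, 30, 42, 54, 66, 78
n = 92, Σfm = 3216, mean = 34.9565
Σfm² = 160848
Σf(m − x̄)² = Σfm² − (Σfm)²/n = 160848 − 3216²/92 = 48427.8261
Population variance = 48427.8261 / 92 = 526.3894
Standard deviation = √526.3894 = 22.9432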